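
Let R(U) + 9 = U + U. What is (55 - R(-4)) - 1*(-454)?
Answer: 526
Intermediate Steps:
R(U) = -9 + 2*U (R(U) = -9 + (U + U) = -9 + 2*U)
(55 - R(-4)) - 1*(-454) = (55 - (-9 + 2*(-4))) - 1*(-454) = (55 - (-9 - 8)) + 454 = (55 - 1*(-17)) + 454 = (55 + 17) + 454 = 72 + 454 = 526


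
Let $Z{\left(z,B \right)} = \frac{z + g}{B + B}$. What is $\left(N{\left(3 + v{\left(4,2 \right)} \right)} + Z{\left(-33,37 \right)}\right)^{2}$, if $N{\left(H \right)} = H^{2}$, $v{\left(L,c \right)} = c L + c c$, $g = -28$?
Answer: $\frac{275194921}{5476} \approx 50255.0$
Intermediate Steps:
$Z{\left(z,B \right)} = \frac{-28 + z}{2 B}$ ($Z{\left(z,B \right)} = \frac{z - 28}{B + B} = \frac{-28 + z}{2 B}$)
$v{\left(L,c \right)} = c^{2} + L c$ ($v{\left(L,c \right)} = L c + c^{2} = c^{2} + L c$)
$\left(N{\left(3 + v{\left(4,2 \right)} \right)} + Z{\left(-33,37 \right)}\right)^{2} = \left(\left(3 + 2 \left(4 + 2\right)\right)^{2} + \frac{-28 - 33}{2 \cdot 37}\right)^{2} = \left(\left(3 + 2 \cdot 6\right)^{2} + \frac{1}{2} \cdot \frac{1}{37} \left(-61\right)\right)^{2} = \left(\left(3 + 12\right)^{2} - \frac{61}{74}\right)^{2} = \left(15^{2} - \frac{61}{74}\right)^{2} = \left(225 - \frac{61}{74}\right)^{2} = \left(\frac{16589}{74}\right)^{2} = \frac{275194921}{5476}$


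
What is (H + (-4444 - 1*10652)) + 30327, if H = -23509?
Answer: -8278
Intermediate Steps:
(H + (-4444 - 1*10652)) + 30327 = (-23509 + (-4444 - 1*10652)) + 30327 = (-23509 + (-4444 - 10652)) + 30327 = (-23509 - 15096) + 30327 = -38605 + 30327 = -8278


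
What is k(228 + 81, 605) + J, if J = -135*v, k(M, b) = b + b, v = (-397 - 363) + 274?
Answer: 66820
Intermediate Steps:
v = -486 (v = -760 + 274 = -486)
k(M, b) = 2*b
J = 65610 (J = -135*(-486) = 65610)
k(228 + 81, 605) + J = 2*605 + 65610 = 1210 + 65610 = 66820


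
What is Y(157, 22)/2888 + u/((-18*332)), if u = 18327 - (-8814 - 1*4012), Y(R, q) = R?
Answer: -5564477/1078668 ≈ -5.1587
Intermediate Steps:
u = 31153 (u = 18327 - (-8814 - 4012) = 18327 - 1*(-12826) = 18327 + 12826 = 31153)
Y(157, 22)/2888 + u/((-18*332)) = 157/2888 + 31153/((-18*332)) = 157*(1/2888) + 31153/(-5976) = 157/2888 + 31153*(-1/5976) = 157/2888 - 31153/5976 = -5564477/1078668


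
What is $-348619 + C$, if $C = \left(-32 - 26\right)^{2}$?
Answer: $-345255$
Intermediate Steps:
$C = 3364$ ($C = \left(-58\right)^{2} = 3364$)
$-348619 + C = -348619 + 3364 = -345255$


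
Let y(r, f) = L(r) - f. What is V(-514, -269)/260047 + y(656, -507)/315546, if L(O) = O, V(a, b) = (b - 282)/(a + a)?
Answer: 155538348677/42177190400268 ≈ 0.0036877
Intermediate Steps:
V(a, b) = (-282 + b)/(2*a) (V(a, b) = (-282 + b)/((2*a)) = (-282 + b)*(1/(2*a)) = (-282 + b)/(2*a))
y(r, f) = r - f
V(-514, -269)/260047 + y(656, -507)/315546 = ((1/2)*(-282 - 269)/(-514))/260047 + (656 - 1*(-507))/315546 = ((1/2)*(-1/514)*(-551))*(1/260047) + (656 + 507)*(1/315546) = (551/1028)*(1/260047) + 1163*(1/315546) = 551/267328316 + 1163/315546 = 155538348677/42177190400268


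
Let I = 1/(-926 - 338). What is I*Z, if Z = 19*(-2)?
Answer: 19/632 ≈ 0.030063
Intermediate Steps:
Z = -38
I = -1/1264 (I = 1/(-1264) = -1/1264 ≈ -0.00079114)
I*Z = -1/1264*(-38) = 19/632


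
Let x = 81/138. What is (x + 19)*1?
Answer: 901/46 ≈ 19.587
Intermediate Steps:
x = 27/46 (x = 81*(1/138) = 27/46 ≈ 0.58696)
(x + 19)*1 = (27/46 + 19)*1 = (901/46)*1 = 901/46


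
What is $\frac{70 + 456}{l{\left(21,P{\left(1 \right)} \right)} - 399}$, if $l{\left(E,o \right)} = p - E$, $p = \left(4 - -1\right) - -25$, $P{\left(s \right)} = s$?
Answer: $- \frac{263}{195} \approx -1.3487$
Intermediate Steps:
$p = 30$ ($p = \left(4 + 1\right) + 25 = 5 + 25 = 30$)
$l{\left(E,o \right)} = 30 - E$
$\frac{70 + 456}{l{\left(21,P{\left(1 \right)} \right)} - 399} = \frac{70 + 456}{\left(30 - 21\right) - 399} = \frac{526}{\left(30 - 21\right) - 399} = \frac{526}{9 - 399} = \frac{526}{-390} = 526 \left(- \frac{1}{390}\right) = - \frac{263}{195}$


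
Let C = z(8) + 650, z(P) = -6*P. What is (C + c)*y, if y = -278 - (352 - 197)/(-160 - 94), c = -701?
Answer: 6975243/254 ≈ 27462.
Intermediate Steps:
C = 602 (C = -6*8 + 650 = -48 + 650 = 602)
y = -70457/254 (y = -278 - 155/(-254) = -278 - 155*(-1)/254 = -278 - 1*(-155/254) = -278 + 155/254 = -70457/254 ≈ -277.39)
(C + c)*y = (602 - 701)*(-70457/254) = -99*(-70457/254) = 6975243/254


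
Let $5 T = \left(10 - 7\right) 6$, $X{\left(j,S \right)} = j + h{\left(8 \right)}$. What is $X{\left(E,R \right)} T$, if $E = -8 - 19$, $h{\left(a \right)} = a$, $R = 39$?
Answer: $- \frac{342}{5} \approx -68.4$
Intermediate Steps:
$E = -27$
$X{\left(j,S \right)} = 8 + j$ ($X{\left(j,S \right)} = j + 8 = 8 + j$)
$T = \frac{18}{5}$ ($T = \frac{\left(10 - 7\right) 6}{5} = \frac{3 \cdot 6}{5} = \frac{1}{5} \cdot 18 = \frac{18}{5} \approx 3.6$)
$X{\left(E,R \right)} T = \left(8 - 27\right) \frac{18}{5} = \left(-19\right) \frac{18}{5} = - \frac{342}{5}$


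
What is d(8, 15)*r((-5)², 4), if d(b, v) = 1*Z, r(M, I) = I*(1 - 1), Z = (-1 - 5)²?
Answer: 0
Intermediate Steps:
Z = 36 (Z = (-6)² = 36)
r(M, I) = 0 (r(M, I) = I*0 = 0)
d(b, v) = 36 (d(b, v) = 1*36 = 36)
d(8, 15)*r((-5)², 4) = 36*0 = 0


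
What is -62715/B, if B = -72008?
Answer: 62715/72008 ≈ 0.87094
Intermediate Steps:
-62715/B = -62715/(-72008) = -62715*(-1/72008) = 62715/72008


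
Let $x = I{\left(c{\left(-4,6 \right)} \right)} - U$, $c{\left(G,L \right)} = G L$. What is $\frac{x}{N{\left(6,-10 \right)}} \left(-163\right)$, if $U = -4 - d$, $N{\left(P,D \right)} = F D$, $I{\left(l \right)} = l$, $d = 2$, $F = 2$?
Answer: $- \frac{1467}{10} \approx -146.7$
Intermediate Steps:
$N{\left(P,D \right)} = 2 D$
$U = -6$ ($U = -4 - 2 = -6$)
$x = -18$ ($x = \left(-4\right) 6 - -6 = -24 + 6 = -18$)
$\frac{x}{N{\left(6,-10 \right)}} \left(-163\right) = - \frac{18}{2 \left(-10\right)} \left(-163\right) = - \frac{18}{-20} \left(-163\right) = \left(-18\right) \left(- \frac{1}{20}\right) \left(-163\right) = \frac{9}{10} \left(-163\right) = - \frac{1467}{10}$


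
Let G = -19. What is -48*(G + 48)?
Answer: -1392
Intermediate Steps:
-48*(G + 48) = -48*(-19 + 48) = -48*29 = -1392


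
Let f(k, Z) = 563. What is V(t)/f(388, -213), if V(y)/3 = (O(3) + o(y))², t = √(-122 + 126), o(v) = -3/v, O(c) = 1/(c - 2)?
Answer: 3/2252 ≈ 0.0013321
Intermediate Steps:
O(c) = 1/(-2 + c)
t = 2 (t = √4 = 2)
V(y) = 3*(1 - 3/y)² (V(y) = 3*(1/(-2 + 3) - 3/y)² = 3*(1/1 - 3/y)² = 3*(1 - 3/y)²)
V(t)/f(388, -213) = (3*(-3 + 2)²/2²)/563 = (3*(¼)*(-1)²)*(1/563) = (3*(¼)*1)*(1/563) = (¾)*(1/563) = 3/2252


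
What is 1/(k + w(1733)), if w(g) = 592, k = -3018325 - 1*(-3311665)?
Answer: 1/293932 ≈ 3.4021e-6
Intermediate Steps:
k = 293340 (k = -3018325 + 3311665 = 293340)
1/(k + w(1733)) = 1/(293340 + 592) = 1/293932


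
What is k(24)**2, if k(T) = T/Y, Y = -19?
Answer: 576/361 ≈ 1.5956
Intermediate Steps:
k(T) = -T/19 (k(T) = T/(-19) = T*(-1/19) = -T/19)
k(24)**2 = (-1/19*24)**2 = (-24/19)**2 = 576/361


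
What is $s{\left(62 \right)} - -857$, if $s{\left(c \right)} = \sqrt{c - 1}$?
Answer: $857 + \sqrt{61} \approx 864.81$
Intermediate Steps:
$s{\left(c \right)} = \sqrt{-1 + c}$
$s{\left(62 \right)} - -857 = \sqrt{-1 + 62} - -857 = \sqrt{61} + 857 = 857 + \sqrt{61}$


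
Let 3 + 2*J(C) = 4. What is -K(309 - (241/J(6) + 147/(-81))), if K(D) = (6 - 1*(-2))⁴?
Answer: -4096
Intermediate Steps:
J(C) = ½ (J(C) = -3/2 + (½)*4 = -3/2 + 2 = ½)
K(D) = 4096 (K(D) = (6 + 2)⁴ = 8⁴ = 4096)
-K(309 - (241/J(6) + 147/(-81))) = -1*4096 = -4096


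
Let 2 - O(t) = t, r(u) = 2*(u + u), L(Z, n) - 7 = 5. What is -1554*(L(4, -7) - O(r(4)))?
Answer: -40404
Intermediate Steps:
L(Z, n) = 12 (L(Z, n) = 7 + 5 = 12)
r(u) = 4*u (r(u) = 2*(2*u) = 4*u)
O(t) = 2 - t
-1554*(L(4, -7) - O(r(4))) = -1554*(12 - (2 - 4*4)) = -1554*(12 - (2 - 1*16)) = -1554*(12 - (2 - 16)) = -1554*(12 - 1*(-14)) = -1554*(12 + 14) = -1554*26 = -40404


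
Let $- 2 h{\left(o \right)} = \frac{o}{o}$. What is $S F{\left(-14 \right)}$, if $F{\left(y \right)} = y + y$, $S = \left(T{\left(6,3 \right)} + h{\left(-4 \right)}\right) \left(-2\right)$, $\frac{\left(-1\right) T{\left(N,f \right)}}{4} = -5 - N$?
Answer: $2436$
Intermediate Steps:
$h{\left(o \right)} = - \frac{1}{2}$ ($h{\left(o \right)} = - \frac{o \frac{1}{o}}{2} = \left(- \frac{1}{2}\right) 1 = - \frac{1}{2}$)
$T{\left(N,f \right)} = 20 + 4 N$ ($T{\left(N,f \right)} = - 4 \left(-5 - N\right) = 20 + 4 N$)
$S = -87$ ($S = \left(\left(20 + 4 \cdot 6\right) - \frac{1}{2}\right) \left(-2\right) = \left(\left(20 + 24\right) - \frac{1}{2}\right) \left(-2\right) = \left(44 - \frac{1}{2}\right) \left(-2\right) = \frac{87}{2} \left(-2\right) = -87$)
$F{\left(y \right)} = 2 y$
$S F{\left(-14 \right)} = - 87 \cdot 2 \left(-14\right) = \left(-87\right) \left(-28\right) = 2436$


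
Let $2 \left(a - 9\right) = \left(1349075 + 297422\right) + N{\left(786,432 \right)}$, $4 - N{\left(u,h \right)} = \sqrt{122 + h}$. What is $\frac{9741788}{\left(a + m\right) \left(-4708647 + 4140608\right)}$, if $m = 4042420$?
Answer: $- \frac{3869421891016}{1097814753689902097} - \frac{397624 \sqrt{554}}{1097814753689902097} \approx -3.5247 \cdot 10^{-6}$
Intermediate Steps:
$N{\left(u,h \right)} = 4 - \sqrt{122 + h}$
$a = \frac{1646519}{2} - \frac{\sqrt{554}}{2}$ ($a = 9 + \frac{\left(1349075 + 297422\right) + \left(4 - \sqrt{122 + 432}\right)}{2} = 9 + \frac{1646497 + \left(4 - \sqrt{554}\right)}{2} = 9 + \frac{1646501 - \sqrt{554}}{2} = 9 + \left(\frac{1646501}{2} - \frac{\sqrt{554}}{2}\right) = \frac{1646519}{2} - \frac{\sqrt{554}}{2} \approx 8.2325 \cdot 10^{5}$)
$\frac{9741788}{\left(a + m\right) \left(-4708647 + 4140608\right)} = \frac{9741788}{\left(\left(\frac{1646519}{2} - \frac{\sqrt{554}}{2}\right) + 4042420\right) \left(-4708647 + 4140608\right)} = \frac{9741788}{\left(\frac{9731359}{2} - \frac{\sqrt{554}}{2}\right) \left(-568039\right)} = \frac{9741788}{- \frac{5527791435001}{2} + \frac{568039 \sqrt{554}}{2}}$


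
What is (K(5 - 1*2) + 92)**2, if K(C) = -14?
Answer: 6084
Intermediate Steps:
(K(5 - 1*2) + 92)**2 = (-14 + 92)**2 = 78**2 = 6084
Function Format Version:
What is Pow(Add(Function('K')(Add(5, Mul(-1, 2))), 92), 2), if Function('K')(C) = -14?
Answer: 6084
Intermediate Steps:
Pow(Add(Function('K')(Add(5, Mul(-1, 2))), 92), 2) = Pow(Add(-14, 92), 2) = Pow(78, 2) = 6084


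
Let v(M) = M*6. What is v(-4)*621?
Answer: -14904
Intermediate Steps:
v(M) = 6*M
v(-4)*621 = (6*(-4))*621 = -24*621 = -14904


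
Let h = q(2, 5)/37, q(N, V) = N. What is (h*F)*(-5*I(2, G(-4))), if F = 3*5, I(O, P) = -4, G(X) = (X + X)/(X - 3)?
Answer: 600/37 ≈ 16.216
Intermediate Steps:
G(X) = 2*X/(-3 + X) (G(X) = (2*X)/(-3 + X) = 2*X/(-3 + X))
F = 15
h = 2/37 ≈ 0.054054
(h*F)*(-5*I(2, G(-4))) = ((2/37)*15)*(-5*(-4)) = (30/37)*20 = 600/37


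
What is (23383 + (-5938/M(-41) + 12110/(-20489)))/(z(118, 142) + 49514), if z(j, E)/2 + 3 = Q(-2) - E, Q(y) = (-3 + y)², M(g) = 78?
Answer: 1330240933/2812387461 ≈ 0.47299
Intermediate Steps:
z(j, E) = 44 - 2*E (z(j, E) = -6 + 2*((-3 - 2)² - E) = -6 + 2*((-5)² - E) = -6 + 2*(25 - E) = -6 + (50 - 2*E) = 44 - 2*E)
(23383 + (-5938/M(-41) + 12110/(-20489)))/(z(118, 142) + 49514) = (23383 + (-5938/78 + 12110/(-20489)))/((44 - 2*142) + 49514) = (23383 + (-5938*1/78 + 12110*(-1/20489)))/((44 - 284) + 49514) = (23383 + (-2969/39 - 1730/2927))/(-240 + 49514) = (23383 - 8757733/114153)/49274 = (2660481866/114153)*(1/49274) = 1330240933/2812387461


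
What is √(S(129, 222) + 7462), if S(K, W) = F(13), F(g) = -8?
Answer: √7454 ≈ 86.337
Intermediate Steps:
S(K, W) = -8
√(S(129, 222) + 7462) = √(-8 + 7462) = √7454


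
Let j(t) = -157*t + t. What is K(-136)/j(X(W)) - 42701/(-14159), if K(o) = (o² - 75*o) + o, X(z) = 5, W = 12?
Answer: -6184571/184067 ≈ -33.600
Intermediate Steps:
K(o) = o² - 74*o
j(t) = -156*t
K(-136)/j(X(W)) - 42701/(-14159) = (-136*(-74 - 136))/((-156*5)) - 42701/(-14159) = -136*(-210)/(-780) - 42701*(-1/14159) = 28560*(-1/780) + 42701/14159 = -476/13 + 42701/14159 = -6184571/184067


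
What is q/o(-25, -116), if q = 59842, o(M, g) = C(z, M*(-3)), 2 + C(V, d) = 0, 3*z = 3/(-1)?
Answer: -29921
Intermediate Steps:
z = -1 (z = (3/(-1))/3 = (3*(-1))/3 = (⅓)*(-3) = -1)
C(V, d) = -2 (C(V, d) = -2 + 0 = -2)
o(M, g) = -2
q/o(-25, -116) = 59842/(-2) = 59842*(-½) = -29921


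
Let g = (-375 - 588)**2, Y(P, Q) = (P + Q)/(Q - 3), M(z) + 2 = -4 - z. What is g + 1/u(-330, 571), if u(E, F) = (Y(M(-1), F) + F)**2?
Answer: 24472366330285177/26389027809 ≈ 9.2737e+5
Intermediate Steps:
M(z) = -6 - z (M(z) = -2 + (-4 - z) = -6 - z)
Y(P, Q) = (P + Q)/(-3 + Q)
u(E, F) = (F + (-5 + F)/(-3 + F))**2 (u(E, F) = (((-6 - 1*(-1)) + F)/(-3 + F) + F)**2 = (((-6 + 1) + F)/(-3 + F) + F)**2 = ((-5 + F)/(-3 + F) + F)**2 = (F + (-5 + F)/(-3 + F))**2)
g = 927369 (g = (-963)**2 = 927369)
g + 1/u(-330, 571) = 927369 + 1/((-5 + 571 + 571*(-3 + 571))**2/(-3 + 571)**2) = 927369 + 1/((-5 + 571 + 571*568)**2/568**2) = 927369 + 1/((-5 + 571 + 324328)**2/322624) = 927369 + 1/((1/322624)*324894**2) = 927369 + 1/((1/322624)*105556111236) = 927369 + 1/(26389027809/80656) = 927369 + 80656/26389027809 = 24472366330285177/26389027809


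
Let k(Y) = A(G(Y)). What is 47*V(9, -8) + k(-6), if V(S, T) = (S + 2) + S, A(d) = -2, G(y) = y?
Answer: 938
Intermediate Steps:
k(Y) = -2
V(S, T) = 2 + 2*S (V(S, T) = (2 + S) + S = 2 + 2*S)
47*V(9, -8) + k(-6) = 47*(2 + 2*9) - 2 = 47*(2 + 18) - 2 = 47*20 - 2 = 940 - 2 = 938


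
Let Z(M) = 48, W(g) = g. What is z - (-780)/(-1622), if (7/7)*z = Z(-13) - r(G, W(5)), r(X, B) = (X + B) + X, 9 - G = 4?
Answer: 26373/811 ≈ 32.519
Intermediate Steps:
G = 5 (G = 9 - 1*4 = 9 - 4 = 5)
r(X, B) = B + 2*X (r(X, B) = (B + X) + X = B + 2*X)
z = 33 (z = 48 - (5 + 2*5) = 48 - (5 + 10) = 48 - 1*15 = 48 - 15 = 33)
z - (-780)/(-1622) = 33 - (-780)/(-1622) = 33 - (-780)*(-1)/1622 = 33 - 1*390/811 = 33 - 390/811 = 26373/811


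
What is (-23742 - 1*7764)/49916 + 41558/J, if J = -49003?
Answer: -1809148823/1223016874 ≈ -1.4793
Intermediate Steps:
(-23742 - 1*7764)/49916 + 41558/J = (-23742 - 1*7764)/49916 + 41558/(-49003) = (-23742 - 7764)*(1/49916) + 41558*(-1/49003) = -31506*1/49916 - 41558/49003 = -15753/24958 - 41558/49003 = -1809148823/1223016874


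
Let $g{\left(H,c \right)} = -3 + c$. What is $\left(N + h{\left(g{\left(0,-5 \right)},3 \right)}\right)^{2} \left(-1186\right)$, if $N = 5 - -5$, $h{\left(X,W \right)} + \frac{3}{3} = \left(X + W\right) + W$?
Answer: $-58114$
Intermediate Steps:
$h{\left(X,W \right)} = -1 + X + 2 W$ ($h{\left(X,W \right)} = -1 + \left(\left(X + W\right) + W\right) = -1 + \left(\left(W + X\right) + W\right) = -1 + \left(X + 2 W\right) = -1 + X + 2 W$)
$N = 10$ ($N = 5 + 5 = 10$)
$\left(N + h{\left(g{\left(0,-5 \right)},3 \right)}\right)^{2} \left(-1186\right) = \left(10 - 3\right)^{2} \left(-1186\right) = 7^{2} \left(-1186\right) = 49 \left(-1186\right) = -58114$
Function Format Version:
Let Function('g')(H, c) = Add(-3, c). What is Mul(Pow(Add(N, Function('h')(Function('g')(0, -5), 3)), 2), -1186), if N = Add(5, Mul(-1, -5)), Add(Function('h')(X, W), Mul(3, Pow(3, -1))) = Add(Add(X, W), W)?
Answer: -58114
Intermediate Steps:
Function('h')(X, W) = Add(-1, X, Mul(2, W)) (Function('h')(X, W) = Add(-1, Add(Add(X, W), W)) = Add(-1, Add(Add(W, X), W)) = Add(-1, Add(X, Mul(2, W))) = Add(-1, X, Mul(2, W)))
N = 10 (N = Add(5, 5) = 10)
Mul(Pow(Add(N, Function('h')(Function('g')(0, -5), 3)), 2), -1186) = Mul(Pow(Add(10, Add(-1, Add(-3, -5), Mul(2, 3))), 2), -1186) = Mul(Pow(Add(10, Add(-1, -8, 6)), 2), -1186) = Mul(Pow(Add(10, -3), 2), -1186) = Mul(Pow(7, 2), -1186) = Mul(49, -1186) = -58114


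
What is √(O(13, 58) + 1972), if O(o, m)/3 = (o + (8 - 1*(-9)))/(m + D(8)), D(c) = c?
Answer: 7*√4873/11 ≈ 44.423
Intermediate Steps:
O(o, m) = 3*(17 + o)/(8 + m) (O(o, m) = 3*((o + (8 - 1*(-9)))/(m + 8)) = 3*((o + (8 + 9))/(8 + m)) = 3*((o + 17)/(8 + m)) = 3*((17 + o)/(8 + m)) = 3*(17 + o)/(8 + m))
√(O(13, 58) + 1972) = √(3*(17 + 13)/(8 + 58) + 1972) = √(3*30/66 + 1972) = √(3*(1/66)*30 + 1972) = √(15/11 + 1972) = √(21707/11) = 7*√4873/11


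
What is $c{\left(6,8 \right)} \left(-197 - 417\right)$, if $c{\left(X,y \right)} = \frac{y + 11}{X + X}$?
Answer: $- \frac{5833}{6} \approx -972.17$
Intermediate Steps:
$c{\left(X,y \right)} = \frac{11 + y}{2 X}$
$c{\left(6,8 \right)} \left(-197 - 417\right) = \frac{11 + 8}{2 \cdot 6} \left(-197 - 417\right) = \frac{1}{2} \cdot \frac{1}{6} \cdot 19 \left(-614\right) = \frac{19}{12} \left(-614\right) = - \frac{5833}{6}$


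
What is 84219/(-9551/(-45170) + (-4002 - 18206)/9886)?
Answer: -18804023332890/454357087 ≈ -41386.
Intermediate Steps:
84219/(-9551/(-45170) + (-4002 - 18206)/9886) = 84219/(-9551*(-1/45170) - 22208*1/9886) = 84219/(9551/45170 - 11104/4943) = 84219/(-454357087/223275310) = 84219*(-223275310/454357087) = -18804023332890/454357087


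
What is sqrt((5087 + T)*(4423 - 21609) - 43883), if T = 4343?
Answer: I*sqrt(162107863) ≈ 12732.0*I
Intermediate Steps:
sqrt((5087 + T)*(4423 - 21609) - 43883) = sqrt((5087 + 4343)*(4423 - 21609) - 43883) = sqrt(9430*(-17186) - 43883) = sqrt(-162063980 - 43883) = sqrt(-162107863) = I*sqrt(162107863)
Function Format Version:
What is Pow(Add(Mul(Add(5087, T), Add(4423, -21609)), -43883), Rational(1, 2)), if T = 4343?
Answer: Mul(I, Pow(162107863, Rational(1, 2))) ≈ Mul(12732., I)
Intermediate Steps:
Pow(Add(Mul(Add(5087, T), Add(4423, -21609)), -43883), Rational(1, 2)) = Pow(Add(Mul(Add(5087, 4343), Add(4423, -21609)), -43883), Rational(1, 2)) = Pow(Add(Mul(9430, -17186), -43883), Rational(1, 2)) = Pow(Add(-162063980, -43883), Rational(1, 2)) = Pow(-162107863, Rational(1, 2)) = Mul(I, Pow(162107863, Rational(1, 2)))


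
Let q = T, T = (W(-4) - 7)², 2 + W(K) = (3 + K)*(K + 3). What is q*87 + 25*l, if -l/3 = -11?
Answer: 6393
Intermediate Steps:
W(K) = -2 + (3 + K)² (W(K) = -2 + (3 + K)*(K + 3) = -2 + (3 + K)*(3 + K) = -2 + (3 + K)²)
l = 33 (l = -3*(-11) = 33)
T = 64 (T = ((-2 + (3 - 4)²) - 7)² = ((-2 + (-1)²) - 7)² = ((-2 + 1) - 7)² = (-1 - 7)² = (-8)² = 64)
q = 64
q*87 + 25*l = 64*87 + 25*33 = 5568 + 825 = 6393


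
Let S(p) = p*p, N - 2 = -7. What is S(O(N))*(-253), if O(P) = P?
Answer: -6325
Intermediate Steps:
N = -5 (N = 2 - 7 = -5)
S(p) = p²
S(O(N))*(-253) = (-5)²*(-253) = 25*(-253) = -6325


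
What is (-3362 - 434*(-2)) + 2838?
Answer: 344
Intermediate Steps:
(-3362 - 434*(-2)) + 2838 = (-3362 + 868) + 2838 = -2494 + 2838 = 344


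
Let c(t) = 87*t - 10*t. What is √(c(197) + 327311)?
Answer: 4*√21405 ≈ 585.22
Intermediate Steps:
c(t) = 77*t
√(c(197) + 327311) = √(77*197 + 327311) = √(15169 + 327311) = √342480 = 4*√21405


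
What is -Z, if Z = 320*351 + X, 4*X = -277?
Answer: -449003/4 ≈ -1.1225e+5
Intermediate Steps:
X = -277/4 (X = (¼)*(-277) = -277/4 ≈ -69.250)
Z = 449003/4 (Z = 320*351 - 277/4 = 112320 - 277/4 = 449003/4 ≈ 1.1225e+5)
-Z = -1*449003/4 = -449003/4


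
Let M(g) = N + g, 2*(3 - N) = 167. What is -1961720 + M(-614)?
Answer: -3924829/2 ≈ -1.9624e+6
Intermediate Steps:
N = -161/2 (N = 3 - ½*167 = 3 - 167/2 = -161/2 ≈ -80.500)
M(g) = -161/2 + g
-1961720 + M(-614) = -1961720 + (-161/2 - 614) = -1961720 - 1389/2 = -3924829/2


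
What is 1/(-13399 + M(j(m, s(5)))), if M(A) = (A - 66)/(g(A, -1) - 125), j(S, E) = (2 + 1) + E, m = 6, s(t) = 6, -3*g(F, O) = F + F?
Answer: -131/1755212 ≈ -7.4635e-5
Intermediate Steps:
g(F, O) = -2*F/3 (g(F, O) = -(F + F)/3 = -2*F/3)
j(S, E) = 3 + E
M(A) = (-66 + A)/(-125 - 2*A/3) (M(A) = (A - 66)/(-2*A/3 - 125) = (-66 + A)/(-125 - 2*A/3))
1/(-13399 + M(j(m, s(5)))) = 1/(-13399 + 3*(66 - (3 + 6))/(375 + 2*(3 + 6))) = 1/(-13399 + 3*(66 - 1*9)/(375 + 2*9)) = 1/(-13399 + 3*(66 - 9)/(375 + 18)) = 1/(-13399 + 3*57/393) = 1/(-13399 + 3*(1/393)*57) = 1/(-13399 + 57/131) = 1/(-1755212/131) = -131/1755212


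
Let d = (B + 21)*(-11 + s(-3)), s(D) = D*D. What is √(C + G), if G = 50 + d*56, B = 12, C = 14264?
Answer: √10618 ≈ 103.04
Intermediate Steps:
s(D) = D²
d = -66 (d = (12 + 21)*(-11 + (-3)²) = 33*(-11 + 9) = 33*(-2) = -66)
G = -3646 (G = 50 - 66*56 = 50 - 3696 = -3646)
√(C + G) = √(14264 - 3646) = √10618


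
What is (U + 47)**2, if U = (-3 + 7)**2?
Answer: 3969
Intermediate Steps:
U = 16 (U = 4**2 = 16)
(U + 47)**2 = (16 + 47)**2 = 63**2 = 3969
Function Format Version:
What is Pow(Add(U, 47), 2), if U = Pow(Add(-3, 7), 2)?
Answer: 3969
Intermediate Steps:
U = 16 (U = Pow(4, 2) = 16)
Pow(Add(U, 47), 2) = Pow(Add(16, 47), 2) = Pow(63, 2) = 3969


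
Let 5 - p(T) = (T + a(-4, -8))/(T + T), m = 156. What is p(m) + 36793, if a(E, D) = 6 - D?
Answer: 5740403/156 ≈ 36797.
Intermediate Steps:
p(T) = 5 - (14 + T)/(2*T) (p(T) = 5 - (T + (6 - 1*(-8)))/(T + T) = 5 - (T + (6 + 8))/(2*T) = 5 - (T + 14)*1/(2*T) = 5 - (14 + T)*1/(2*T) = 5 - (14 + T)/(2*T))
p(m) + 36793 = (9/2 - 7/156) + 36793 = 695/156 + 36793 = 5740403/156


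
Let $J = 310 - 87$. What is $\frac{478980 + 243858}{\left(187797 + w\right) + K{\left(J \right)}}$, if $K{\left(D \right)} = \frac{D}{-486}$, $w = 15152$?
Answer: $\frac{351299268}{98632991} \approx 3.5617$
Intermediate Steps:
$J = 223$ ($J = 310 - 87 = 223$)
$K{\left(D \right)} = - \frac{D}{486}$ ($K{\left(D \right)} = D \left(- \frac{1}{486}\right) = - \frac{D}{486}$)
$\frac{478980 + 243858}{\left(187797 + w\right) + K{\left(J \right)}} = \frac{478980 + 243858}{\left(187797 + 15152\right) - \frac{223}{486}} = \frac{722838}{202949 - \frac{223}{486}} = \frac{722838}{\frac{98632991}{486}} = 722838 \cdot \frac{486}{98632991} = \frac{351299268}{98632991}$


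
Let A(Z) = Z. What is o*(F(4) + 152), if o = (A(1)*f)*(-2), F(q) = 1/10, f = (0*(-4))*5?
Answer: 0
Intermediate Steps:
f = 0 (f = 0*5 = 0)
F(q) = ⅒
o = 0 (o = (1*0)*(-2) = 0*(-2) = 0)
o*(F(4) + 152) = 0*(⅒ + 152) = 0*(1521/10) = 0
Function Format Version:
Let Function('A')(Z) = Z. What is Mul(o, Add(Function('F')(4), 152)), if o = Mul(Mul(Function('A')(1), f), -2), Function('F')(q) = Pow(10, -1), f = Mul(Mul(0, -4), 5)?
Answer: 0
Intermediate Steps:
f = 0 (f = Mul(0, 5) = 0)
Function('F')(q) = Rational(1, 10)
o = 0 (o = Mul(Mul(1, 0), -2) = Mul(0, -2) = 0)
Mul(o, Add(Function('F')(4), 152)) = Mul(0, Add(Rational(1, 10), 152)) = Mul(0, Rational(1521, 10)) = 0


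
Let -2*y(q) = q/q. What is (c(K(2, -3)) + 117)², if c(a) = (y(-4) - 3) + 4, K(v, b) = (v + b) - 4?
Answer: 55225/4 ≈ 13806.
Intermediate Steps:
y(q) = -½ (y(q) = -q/(2*q) = -½*1 = -½)
K(v, b) = -4 + b + v (K(v, b) = (b + v) - 4 = -4 + b + v)
c(a) = ½ (c(a) = (-½ - 3) + 4 = -7/2 + 4 = ½)
(c(K(2, -3)) + 117)² = (½ + 117)² = (235/2)² = 55225/4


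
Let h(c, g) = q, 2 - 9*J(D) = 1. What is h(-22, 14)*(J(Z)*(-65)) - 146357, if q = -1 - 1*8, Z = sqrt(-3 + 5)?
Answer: -146292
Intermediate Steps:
Z = sqrt(2) ≈ 1.4142
J(D) = 1/9 (J(D) = 2/9 - 1/9*1 = 2/9 - 1/9 = 1/9)
q = -9 (q = -1 - 8 = -9)
h(c, g) = -9
h(-22, 14)*(J(Z)*(-65)) - 146357 = -(-65) - 146357 = -9*(-65/9) - 146357 = 65 - 146357 = -146292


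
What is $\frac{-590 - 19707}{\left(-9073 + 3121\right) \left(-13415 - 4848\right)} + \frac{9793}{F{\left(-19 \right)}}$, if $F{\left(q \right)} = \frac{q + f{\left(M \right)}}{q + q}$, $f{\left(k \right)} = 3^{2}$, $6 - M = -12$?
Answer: $\frac{20225738826707}{543506880} \approx 37213.0$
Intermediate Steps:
$M = 18$ ($M = 6 - -12 = 6 + 12 = 18$)
$f{\left(k \right)} = 9$
$F{\left(q \right)} = \frac{9 + q}{2 q}$ ($F{\left(q \right)} = \frac{q + 9}{q + q} = \frac{9 + q}{2 q}$)
$\frac{-590 - 19707}{\left(-9073 + 3121\right) \left(-13415 - 4848\right)} + \frac{9793}{F{\left(-19 \right)}} = \frac{-590 - 19707}{\left(-9073 + 3121\right) \left(-13415 - 4848\right)} + \frac{9793}{\frac{1}{2} \frac{1}{-19} \left(9 - 19\right)} = - \frac{20297}{\left(-5952\right) \left(-18263\right)} + \frac{9793}{\frac{1}{2} \left(- \frac{1}{19}\right) \left(-10\right)} = - \frac{20297}{108701376} + \frac{9793}{\frac{5}{19}} = \left(-20297\right) \frac{1}{108701376} + 9793 \cdot \frac{19}{5} = - \frac{20297}{108701376} + \frac{186067}{5} = \frac{20225738826707}{543506880}$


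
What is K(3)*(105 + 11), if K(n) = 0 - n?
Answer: -348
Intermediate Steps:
K(n) = -n
K(3)*(105 + 11) = (-1*3)*(105 + 11) = -3*116 = -348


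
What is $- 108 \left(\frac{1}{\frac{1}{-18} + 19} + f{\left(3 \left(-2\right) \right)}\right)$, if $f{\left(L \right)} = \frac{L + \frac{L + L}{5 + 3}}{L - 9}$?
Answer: $- \frac{20358}{341} \approx -59.701$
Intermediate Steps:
$f{\left(L \right)} = \frac{5 L}{4 \left(-9 + L\right)}$ ($f{\left(L \right)} = \frac{L + \frac{2 L}{8}}{-9 + L} = \frac{L + 2 L \frac{1}{8}}{-9 + L} = \frac{L + \frac{L}{4}}{-9 + L} = \frac{\frac{5}{4} L}{-9 + L} = \frac{5 L}{4 \left(-9 + L\right)}$)
$- 108 \left(\frac{1}{\frac{1}{-18} + 19} + f{\left(3 \left(-2\right) \right)}\right) = - 108 \left(\frac{1}{\frac{1}{-18} + 19} + \frac{5 \cdot 3 \left(-2\right)}{4 \left(-9 + 3 \left(-2\right)\right)}\right) = - 108 \left(\frac{1}{- \frac{1}{18} + 19} + \frac{5}{4} \left(-6\right) \frac{1}{-9 - 6}\right) = - 108 \left(\frac{1}{\frac{341}{18}} + \frac{5}{4} \left(-6\right) \frac{1}{-15}\right) = - 108 \left(\frac{18}{341} + \frac{5}{4} \left(-6\right) \left(- \frac{1}{15}\right)\right) = - 108 \left(\frac{18}{341} + \frac{1}{2}\right) = \left(-108\right) \frac{377}{682} = - \frac{20358}{341}$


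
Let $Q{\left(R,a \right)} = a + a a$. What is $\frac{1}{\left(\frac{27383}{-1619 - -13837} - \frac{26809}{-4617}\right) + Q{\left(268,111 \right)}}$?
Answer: $\frac{2968974}{36934178435} \approx 8.0385 \cdot 10^{-5}$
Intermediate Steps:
$Q{\left(R,a \right)} = a + a^{2}$
$\frac{1}{\left(\frac{27383}{-1619 - -13837} - \frac{26809}{-4617}\right) + Q{\left(268,111 \right)}} = \frac{1}{\left(\frac{27383}{-1619 - -13837} - \frac{26809}{-4617}\right) + 111 \left(1 + 111\right)} = \frac{1}{\left(\frac{27383}{-1619 + 13837} - - \frac{1411}{243}\right) + 111 \cdot 112} = \frac{1}{\left(\frac{27383}{12218} + \frac{1411}{243}\right) + 12432} = \frac{1}{\frac{23893667}{2968974} + 12432} = \frac{1}{\frac{36934178435}{2968974}} = \frac{2968974}{36934178435}$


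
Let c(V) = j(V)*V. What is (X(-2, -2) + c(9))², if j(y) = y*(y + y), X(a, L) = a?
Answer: 2119936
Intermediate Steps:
j(y) = 2*y² (j(y) = y*(2*y) = 2*y²)
c(V) = 2*V³ (c(V) = (2*V²)*V = 2*V³)
(X(-2, -2) + c(9))² = (-2 + 2*9³)² = (-2 + 2*729)² = (-2 + 1458)² = 1456² = 2119936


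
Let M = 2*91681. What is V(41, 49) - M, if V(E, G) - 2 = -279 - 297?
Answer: -183936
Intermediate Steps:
V(E, G) = -574 (V(E, G) = 2 + (-279 - 297) = 2 - 576 = -574)
M = 183362
V(41, 49) - M = -574 - 1*183362 = -574 - 183362 = -183936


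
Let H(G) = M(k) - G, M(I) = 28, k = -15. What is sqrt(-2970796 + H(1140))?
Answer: 6*I*sqrt(82553) ≈ 1723.9*I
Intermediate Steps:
H(G) = 28 - G
sqrt(-2970796 + H(1140)) = sqrt(-2970796 + (28 - 1*1140)) = sqrt(-2970796 + (28 - 1140)) = sqrt(-2970796 - 1112) = sqrt(-2971908) = 6*I*sqrt(82553)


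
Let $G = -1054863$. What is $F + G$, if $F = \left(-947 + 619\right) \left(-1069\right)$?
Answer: $-704231$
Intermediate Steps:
$F = 350632$ ($F = \left(-328\right) \left(-1069\right) = 350632$)
$F + G = 350632 - 1054863 = -704231$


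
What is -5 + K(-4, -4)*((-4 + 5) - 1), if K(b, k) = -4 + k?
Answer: -5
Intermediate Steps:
-5 + K(-4, -4)*((-4 + 5) - 1) = -5 + (-4 - 4)*((-4 + 5) - 1) = -5 - 8*(1 - 1) = -5 - 8*0 = -5 + 0 = -5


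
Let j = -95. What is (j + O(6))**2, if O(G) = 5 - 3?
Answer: 8649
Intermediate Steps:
O(G) = 2
(j + O(6))**2 = (-95 + 2)**2 = (-93)**2 = 8649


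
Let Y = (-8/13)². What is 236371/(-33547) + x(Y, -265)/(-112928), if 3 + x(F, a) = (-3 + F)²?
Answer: -381189874263585/54100183594288 ≈ -7.0460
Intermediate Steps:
Y = 64/169 (Y = (-8*1/13)² = (-8/13)² = 64/169 ≈ 0.37870)
x(F, a) = -3 + (-3 + F)²
236371/(-33547) + x(Y, -265)/(-112928) = 236371/(-33547) + (-3 + (-3 + 64/169)²)/(-112928) = 236371*(-1/33547) + (-3 + (-443/169)²)*(-1/112928) = -236371/33547 + (-3 + 196249/28561)*(-1/112928) = -236371/33547 + (110566/28561)*(-1/112928) = -236371/33547 - 55283/1612668304 = -381189874263585/54100183594288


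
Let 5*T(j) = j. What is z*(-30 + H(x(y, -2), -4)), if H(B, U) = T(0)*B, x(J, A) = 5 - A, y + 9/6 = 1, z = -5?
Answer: 150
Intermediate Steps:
y = -½ (y = -3/2 + 1 = -½ ≈ -0.50000)
T(j) = j/5
H(B, U) = 0 (H(B, U) = ((⅕)*0)*B = 0*B = 0)
z*(-30 + H(x(y, -2), -4)) = -5*(-30 + 0) = -5*(-30) = 150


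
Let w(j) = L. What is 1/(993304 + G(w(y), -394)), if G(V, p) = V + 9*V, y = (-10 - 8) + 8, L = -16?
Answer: 1/993144 ≈ 1.0069e-6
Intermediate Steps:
y = -10 (y = -18 + 8 = -10)
w(j) = -16
G(V, p) = 10*V
1/(993304 + G(w(y), -394)) = 1/(993304 + 10*(-16)) = 1/(993304 - 160) = 1/993144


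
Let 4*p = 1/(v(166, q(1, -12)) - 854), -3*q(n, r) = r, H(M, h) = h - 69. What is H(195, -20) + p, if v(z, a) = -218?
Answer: -381633/4288 ≈ -89.000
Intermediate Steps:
H(M, h) = -69 + h
q(n, r) = -r/3
p = -1/4288 (p = 1/(4*(-218 - 854)) = (¼)/(-1072) = (¼)*(-1/1072) = -1/4288 ≈ -0.00023321)
H(195, -20) + p = (-69 - 20) - 1/4288 = -89 - 1/4288 = -381633/4288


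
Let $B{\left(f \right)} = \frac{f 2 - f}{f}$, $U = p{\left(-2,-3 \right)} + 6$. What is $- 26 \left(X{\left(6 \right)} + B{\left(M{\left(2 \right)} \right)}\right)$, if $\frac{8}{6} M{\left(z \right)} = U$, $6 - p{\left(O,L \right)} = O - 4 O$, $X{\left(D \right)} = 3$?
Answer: $-104$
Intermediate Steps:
$p{\left(O,L \right)} = 6 + 3 O$ ($p{\left(O,L \right)} = 6 - \left(O - 4 O\right) = 6 - - 3 O = 6 + 3 O$)
$U = 6$ ($U = \left(6 + 3 \left(-2\right)\right) + 6 = \left(6 - 6\right) + 6 = 0 + 6 = 6$)
$M{\left(z \right)} = \frac{9}{2}$ ($M{\left(z \right)} = \frac{3}{4} \cdot 6 = \frac{9}{2}$)
$B{\left(f \right)} = 1$ ($B{\left(f \right)} = \frac{2 f - f}{f} = \frac{f}{f} = 1$)
$- 26 \left(X{\left(6 \right)} + B{\left(M{\left(2 \right)} \right)}\right) = - 26 \left(3 + 1\right) = \left(-26\right) 4 = -104$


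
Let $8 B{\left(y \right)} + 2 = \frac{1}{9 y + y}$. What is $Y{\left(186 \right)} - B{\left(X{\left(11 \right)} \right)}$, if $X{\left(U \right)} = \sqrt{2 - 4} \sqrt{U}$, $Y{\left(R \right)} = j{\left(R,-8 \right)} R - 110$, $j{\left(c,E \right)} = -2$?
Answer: $- \frac{1927}{4} + \frac{i \sqrt{22}}{1760} \approx -481.75 + 0.002665 i$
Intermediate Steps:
$Y{\left(R \right)} = -110 - 2 R$ ($Y{\left(R \right)} = - 2 R - 110 = -110 - 2 R$)
$X{\left(U \right)} = i \sqrt{2} \sqrt{U}$ ($X{\left(U \right)} = \sqrt{-2} \sqrt{U} = i \sqrt{2} \sqrt{U}$)
$B{\left(y \right)} = - \frac{1}{4} + \frac{1}{80 y}$ ($B{\left(y \right)} = - \frac{1}{4} + \frac{1}{8 \left(9 y + y\right)} = - \frac{1}{4} + \frac{1}{8 \cdot 10 y} = - \frac{1}{4} + \frac{\frac{1}{10} \frac{1}{y}}{8} = - \frac{1}{4} + \frac{1}{80 y}$)
$Y{\left(186 \right)} - B{\left(X{\left(11 \right)} \right)} = \left(-110 - 372\right) - \frac{1 - 20 i \sqrt{2} \sqrt{11}}{80 i \sqrt{2} \sqrt{11}} = \left(-110 - 372\right) - \frac{1 - 20 i \sqrt{22}}{80 i \sqrt{22}} = -482 - \frac{- \frac{i \sqrt{22}}{22} \left(1 - 20 i \sqrt{22}\right)}{80} = -482 - - \frac{i \sqrt{22} \left(1 - 20 i \sqrt{22}\right)}{1760} = -482 + \frac{i \sqrt{22} \left(1 - 20 i \sqrt{22}\right)}{1760}$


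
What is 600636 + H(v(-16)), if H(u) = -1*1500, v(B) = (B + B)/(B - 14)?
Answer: 599136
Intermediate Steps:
v(B) = 2*B/(-14 + B) (v(B) = (2*B)/(-14 + B) = 2*B/(-14 + B))
H(u) = -1500
600636 + H(v(-16)) = 600636 - 1500 = 599136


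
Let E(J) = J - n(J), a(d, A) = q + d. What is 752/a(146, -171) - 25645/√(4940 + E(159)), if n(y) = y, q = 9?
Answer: 752/155 - 5129*√1235/494 ≈ -360.02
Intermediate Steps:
a(d, A) = 9 + d
E(J) = 0 (E(J) = J - J = 0)
752/a(146, -171) - 25645/√(4940 + E(159)) = 752/(9 + 146) - 25645/√(4940 + 0) = 752/155 - 25645*√1235/2470 = 752*(1/155) - 25645*√1235/2470 = 752/155 - 5129*√1235/494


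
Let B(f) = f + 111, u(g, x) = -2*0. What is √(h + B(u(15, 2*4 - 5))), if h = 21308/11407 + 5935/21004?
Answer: 3*√180426795750677905/119796314 ≈ 10.637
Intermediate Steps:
u(g, x) = 0
h = 515253777/239592628 (h = 21308*(1/11407) + 5935*(1/21004) = 21308/11407 + 5935/21004 = 515253777/239592628 ≈ 2.1505)
B(f) = 111 + f
√(h + B(u(15, 2*4 - 5))) = √(515253777/239592628 + (111 + 0)) = √(515253777/239592628 + 111) = √(27110035485/239592628) = 3*√180426795750677905/119796314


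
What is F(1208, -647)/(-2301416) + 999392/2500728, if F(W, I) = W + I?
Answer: 287326728833/719401928856 ≈ 0.39940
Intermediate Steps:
F(W, I) = I + W
F(1208, -647)/(-2301416) + 999392/2500728 = (-647 + 1208)/(-2301416) + 999392/2500728 = 561*(-1/2301416) + 999392*(1/2500728) = -561/2301416 + 124924/312591 = 287326728833/719401928856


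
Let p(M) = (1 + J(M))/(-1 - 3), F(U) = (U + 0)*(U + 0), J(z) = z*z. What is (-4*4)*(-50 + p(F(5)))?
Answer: 3304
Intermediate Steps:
J(z) = z²
F(U) = U² (F(U) = U*U = U²)
p(M) = -¼ - M²/4 (p(M) = (1 + M²)/(-1 - 3) = (1 + M²)/(-4) = (1 + M²)*(-¼) = -¼ - M²/4)
(-4*4)*(-50 + p(F(5))) = (-4*4)*(-50 + (-¼ - (5²)²/4)) = -16*(-50 + (-¼ - ¼*25²)) = -16*(-50 + (-¼ - ¼*625)) = -16*(-50 + (-¼ - 625/4)) = -16*(-50 - 313/2) = -16*(-413/2) = 3304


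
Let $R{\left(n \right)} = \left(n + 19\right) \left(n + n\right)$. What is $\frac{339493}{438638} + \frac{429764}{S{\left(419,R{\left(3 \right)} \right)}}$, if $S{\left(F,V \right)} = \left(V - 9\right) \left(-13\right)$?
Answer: $- \frac{187967972125}{701382162} \approx -268.0$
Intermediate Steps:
$R{\left(n \right)} = 2 n \left(19 + n\right)$ ($R{\left(n \right)} = \left(19 + n\right) 2 n = 2 n \left(19 + n\right)$)
$S{\left(F,V \right)} = 117 - 13 V$ ($S{\left(F,V \right)} = \left(-9 + V\right) \left(-13\right) = 117 - 13 V$)
$\frac{339493}{438638} + \frac{429764}{S{\left(419,R{\left(3 \right)} \right)}} = \frac{339493}{438638} + \frac{429764}{117 - 13 \cdot 2 \cdot 3 \left(19 + 3\right)} = 339493 \cdot \frac{1}{438638} + \frac{429764}{117 - 13 \cdot 2 \cdot 3 \cdot 22} = \frac{339493}{438638} + \frac{429764}{117 - 1716} = \frac{339493}{438638} + \frac{429764}{-1599} = \frac{339493}{438638} + 429764 \left(- \frac{1}{1599}\right) = \frac{339493}{438638} - \frac{429764}{1599} = - \frac{187967972125}{701382162}$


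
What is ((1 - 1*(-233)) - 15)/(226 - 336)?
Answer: -219/110 ≈ -1.9909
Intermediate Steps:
((1 - 1*(-233)) - 15)/(226 - 336) = ((1 + 233) - 15)/(-110) = (234 - 15)*(-1/110) = 219*(-1/110) = -219/110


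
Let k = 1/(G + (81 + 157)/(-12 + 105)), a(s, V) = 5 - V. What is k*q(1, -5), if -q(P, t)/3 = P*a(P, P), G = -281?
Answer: 1116/25895 ≈ 0.043097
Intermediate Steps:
q(P, t) = -3*P*(5 - P)
k = -93/25895 (k = 1/(-281 + (81 + 157)/(-12 + 105)) = 1/(-281 + 238/93) = 1/(-25895/93) = -93/25895 ≈ -0.0035914)
k*q(1, -5) = -279*(-5 + 1)/25895 = -279*(-4)/25895 = -93/25895*(-12) = 1116/25895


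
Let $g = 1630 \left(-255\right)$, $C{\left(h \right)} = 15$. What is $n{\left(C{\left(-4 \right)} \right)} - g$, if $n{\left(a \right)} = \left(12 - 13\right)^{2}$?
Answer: $415651$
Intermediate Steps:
$g = -415650$
$n{\left(a \right)} = 1$ ($n{\left(a \right)} = \left(-1\right)^{2} = 1$)
$n{\left(C{\left(-4 \right)} \right)} - g = 1 - -415650 = 1 + 415650 = 415651$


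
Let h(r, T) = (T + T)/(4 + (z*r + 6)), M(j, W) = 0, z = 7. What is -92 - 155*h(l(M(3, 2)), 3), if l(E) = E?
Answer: -185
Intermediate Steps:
h(r, T) = 2*T/(10 + 7*r) (h(r, T) = (T + T)/(4 + (7*r + 6)) = (2*T)/(4 + (6 + 7*r)) = (2*T)/(10 + 7*r) = 2*T/(10 + 7*r))
-92 - 155*h(l(M(3, 2)), 3) = -92 - 310*3/(10 + 7*0) = -92 - 310*3/(10 + 0) = -92 - 310*3/10 = -92 - 155*3/5 = -92 - 93 = -185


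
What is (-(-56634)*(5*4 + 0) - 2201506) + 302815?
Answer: -766011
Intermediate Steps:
(-(-56634)*(5*4 + 0) - 2201506) + 302815 = (-(-56634)*(20 + 0) - 2201506) + 302815 = (-(-56634)*20 - 2201506) + 302815 = (-56634*(-20) - 2201506) + 302815 = (1132680 - 2201506) + 302815 = -1068826 + 302815 = -766011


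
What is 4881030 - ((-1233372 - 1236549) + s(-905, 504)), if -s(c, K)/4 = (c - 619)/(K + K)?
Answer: 154369844/21 ≈ 7.3509e+6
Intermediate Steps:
s(c, K) = -2*(-619 + c)/K (s(c, K) = -4*(c - 619)/(K + K) = -4*(-619 + c)/(2*K) = -4*(-619 + c)*1/(2*K) = -2*(-619 + c)/K)
4881030 - ((-1233372 - 1236549) + s(-905, 504)) = 4881030 - ((-1233372 - 1236549) + 2*(619 - 1*(-905))/504) = 4881030 - (-2469921 + 2*(1/504)*(619 + 905)) = 4881030 - (-2469921 + 2*(1/504)*1524) = 4881030 - (-2469921 + 127/21) = 4881030 - 1*(-51868214/21) = 4881030 + 51868214/21 = 154369844/21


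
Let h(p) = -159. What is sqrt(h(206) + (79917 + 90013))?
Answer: sqrt(169771) ≈ 412.03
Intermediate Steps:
sqrt(h(206) + (79917 + 90013)) = sqrt(-159 + (79917 + 90013)) = sqrt(-159 + 169930) = sqrt(169771)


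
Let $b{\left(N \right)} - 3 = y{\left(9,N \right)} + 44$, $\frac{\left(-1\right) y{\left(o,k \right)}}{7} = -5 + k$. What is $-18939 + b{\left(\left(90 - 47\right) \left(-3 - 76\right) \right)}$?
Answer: $4922$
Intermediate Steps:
$y{\left(o,k \right)} = 35 - 7 k$ ($y{\left(o,k \right)} = - 7 \left(-5 + k\right) = 35 - 7 k$)
$b{\left(N \right)} = 82 - 7 N$ ($b{\left(N \right)} = 3 + \left(\left(35 - 7 N\right) + 44\right) = 3 - \left(-79 + 7 N\right) = 82 - 7 N$)
$-18939 + b{\left(\left(90 - 47\right) \left(-3 - 76\right) \right)} = -18939 - \left(-82 + 7 \left(90 - 47\right) \left(-3 - 76\right)\right) = -18939 - \left(-82 + 7 \cdot 43 \left(-79\right)\right) = -18939 + \left(82 - -23779\right) = -18939 + \left(82 + 23779\right) = -18939 + 23861 = 4922$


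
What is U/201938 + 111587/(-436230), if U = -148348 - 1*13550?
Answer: -4234473643/4004155170 ≈ -1.0575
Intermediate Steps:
U = -161898 (U = -148348 - 13550 = -161898)
U/201938 + 111587/(-436230) = -161898/201938 + 111587/(-436230) = -161898*1/201938 + 111587*(-1/436230) = -7359/9179 - 111587/436230 = -4234473643/4004155170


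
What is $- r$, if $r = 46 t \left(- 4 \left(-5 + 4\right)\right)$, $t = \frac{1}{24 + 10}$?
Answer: $- \frac{92}{17} \approx -5.4118$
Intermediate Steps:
$t = \frac{1}{34} \approx 0.029412$
$r = \frac{92}{17}$ ($r = 46 \cdot \frac{1}{34} \left(- 4 \left(-5 + 4\right)\right) = \frac{23 \left(\left(-4\right) \left(-1\right)\right)}{17} = \frac{23}{17} \cdot 4 = \frac{92}{17} \approx 5.4118$)
$- r = \left(-1\right) \frac{92}{17} = - \frac{92}{17}$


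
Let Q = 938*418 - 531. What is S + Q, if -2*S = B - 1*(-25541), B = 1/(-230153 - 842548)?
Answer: 406320366533/1072701 ≈ 3.7878e+5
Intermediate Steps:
Q = 391553 (Q = 392084 - 531 = 391553)
B = -1/1072701 (B = 1/(-1072701) = -1/1072701 ≈ -9.3223e-7)
S = -13698928120/1072701 (S = -(-1/1072701 - 1*(-25541))/2 = -(-1/1072701 + 25541)/2 = -½*27397856240/1072701 = -13698928120/1072701 ≈ -12771.)
S + Q = -13698928120/1072701 + 391553 = 406320366533/1072701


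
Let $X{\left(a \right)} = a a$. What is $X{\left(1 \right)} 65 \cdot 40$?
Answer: $2600$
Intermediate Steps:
$X{\left(a \right)} = a^{2}$
$X{\left(1 \right)} 65 \cdot 40 = 1^{2} \cdot 65 \cdot 40 = 1 \cdot 65 \cdot 40 = 65 \cdot 40 = 2600$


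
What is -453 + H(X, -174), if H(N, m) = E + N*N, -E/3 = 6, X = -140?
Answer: 19129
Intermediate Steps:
E = -18 (E = -3*6 = -18)
H(N, m) = -18 + N² (H(N, m) = -18 + N*N = -18 + N²)
-453 + H(X, -174) = -453 + (-18 + (-140)²) = -453 + (-18 + 19600) = -453 + 19582 = 19129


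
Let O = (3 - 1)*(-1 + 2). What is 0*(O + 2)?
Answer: 0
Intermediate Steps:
O = 2 (O = 2*1 = 2)
0*(O + 2) = 0*(2 + 2) = 0*4 = 0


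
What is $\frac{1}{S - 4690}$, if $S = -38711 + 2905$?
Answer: $- \frac{1}{40496} \approx -2.4694 \cdot 10^{-5}$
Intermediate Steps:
$S = -35806$
$\frac{1}{S - 4690} = \frac{1}{-35806 - 4690} = \frac{1}{-40496} = - \frac{1}{40496}$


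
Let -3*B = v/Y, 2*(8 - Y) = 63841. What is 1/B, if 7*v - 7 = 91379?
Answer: 148925/20308 ≈ 7.3333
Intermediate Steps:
Y = -63825/2 (Y = 8 - ½*63841 = 8 - 63841/2 = -63825/2 ≈ -31913.)
v = 91386/7 (v = 1 + (⅐)*91379 = 1 + 91379/7 = 91386/7 ≈ 13055.)
B = 20308/148925 (B = -30462/(7*(-63825/2)) = -30462*(-2)/(7*63825) = -⅓*(-60924/148925) = 20308/148925 ≈ 0.13636)
1/B = 1/(20308/148925) = 148925/20308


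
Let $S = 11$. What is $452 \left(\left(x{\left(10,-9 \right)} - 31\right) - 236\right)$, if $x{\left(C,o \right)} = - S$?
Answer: $-125656$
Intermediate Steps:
$x{\left(C,o \right)} = -11$ ($x{\left(C,o \right)} = \left(-1\right) 11 = -11$)
$452 \left(\left(x{\left(10,-9 \right)} - 31\right) - 236\right) = 452 \left(\left(-11 - 31\right) - 236\right) = 452 \left(-42 - 236\right) = 452 \left(-278\right) = -125656$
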